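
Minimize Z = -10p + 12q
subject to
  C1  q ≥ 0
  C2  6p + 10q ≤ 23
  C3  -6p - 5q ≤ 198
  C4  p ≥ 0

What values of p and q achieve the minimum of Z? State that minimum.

p = 23/6, q = 0, minimum Z = -115/3

Vertices and Z = -10p + 12q:
  (23/6, 0) → Z = -115/3
  (0, 0) → Z = 0
  (0, 23/10) → Z = 138/5

The binding constraints are q = 0 and 6p + 10q = 23.
Solving simultaneously gives p = 23/6, q = 0.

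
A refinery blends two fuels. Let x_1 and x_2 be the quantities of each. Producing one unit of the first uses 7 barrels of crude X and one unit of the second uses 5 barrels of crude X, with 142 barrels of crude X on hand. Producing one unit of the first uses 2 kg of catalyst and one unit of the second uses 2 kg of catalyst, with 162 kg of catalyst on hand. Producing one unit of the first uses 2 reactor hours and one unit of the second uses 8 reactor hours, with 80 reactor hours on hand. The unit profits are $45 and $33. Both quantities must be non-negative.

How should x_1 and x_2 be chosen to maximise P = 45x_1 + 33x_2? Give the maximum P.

At the optimal vertex, 7x_1 + 5x_2 = 142 and 2x_1 + 8x_2 = 80.
Solving simultaneously gives x_1 = 16, x_2 = 6.

x_1 = 16, x_2 = 6, maximum P = 918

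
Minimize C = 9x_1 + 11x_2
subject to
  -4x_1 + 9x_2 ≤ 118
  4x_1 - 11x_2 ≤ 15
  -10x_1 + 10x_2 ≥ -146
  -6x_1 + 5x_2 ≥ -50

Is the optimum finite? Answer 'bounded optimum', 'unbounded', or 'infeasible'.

bounded optimum

Corner points and C = 9x_1 + 11x_2:
  (-1433/8, -133/2) → C = -18749/8
  (520/17, 454/17) → C = 9674/17
  (475/46, 55/23) → C = 5485/46
The feasible region has finitely many vertices and no improving ray; the minimum is -18749/8 at (-1433/8, -133/2).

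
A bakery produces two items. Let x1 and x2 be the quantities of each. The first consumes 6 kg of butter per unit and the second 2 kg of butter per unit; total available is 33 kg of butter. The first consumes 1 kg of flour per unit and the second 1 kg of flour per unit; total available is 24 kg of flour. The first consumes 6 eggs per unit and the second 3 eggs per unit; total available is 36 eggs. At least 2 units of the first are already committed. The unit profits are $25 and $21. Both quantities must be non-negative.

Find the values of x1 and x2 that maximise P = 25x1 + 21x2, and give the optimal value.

x1 = 2, x2 = 8, maximum P = 218

Vertices and P = 25x1 + 21x2:
  (11/2, 0) → P = 275/2
  (2, 0) → P = 50
  (9/2, 3) → P = 351/2
  (2, 8) → P = 218

The optimum lies where 6x1 + 3x2 = 36 and x1 = 2.
Solving simultaneously gives x1 = 2, x2 = 8.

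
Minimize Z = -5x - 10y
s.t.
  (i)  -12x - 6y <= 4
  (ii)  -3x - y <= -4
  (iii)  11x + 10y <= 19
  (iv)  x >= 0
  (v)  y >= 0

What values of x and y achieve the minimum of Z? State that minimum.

Corner points and Z = -5x - 10y:
  (21/19, 13/19) → Z = -235/19
  (4/3, 0) → Z = -20/3
  (19/11, 0) → Z = -95/11

x = 21/19, y = 13/19, minimum Z = -235/19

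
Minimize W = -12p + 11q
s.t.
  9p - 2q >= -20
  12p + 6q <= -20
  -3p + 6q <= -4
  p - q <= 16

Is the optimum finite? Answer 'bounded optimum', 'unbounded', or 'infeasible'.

Vertices and W = -12p + 11q:
  (-8/3, -2) → W = 10
  (-52/7, -164/7) → W = -1180/7
  (-16/15, -6/5) → W = -2/5
  (38/9, -106/9) → W = -1622/9
The feasible region has finitely many vertices and no improving ray; the minimum is -1622/9 at (38/9, -106/9).

bounded optimum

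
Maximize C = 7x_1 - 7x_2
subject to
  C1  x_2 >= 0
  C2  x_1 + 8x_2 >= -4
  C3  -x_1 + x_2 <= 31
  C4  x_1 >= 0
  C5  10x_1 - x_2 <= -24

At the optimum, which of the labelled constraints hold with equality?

C4 and C5

Extreme points and C = 7x_1 - 7x_2:
  (0, 31) → C = -217
  (7/9, 286/9) → C = -217
  (0, 24) → C = -168

The maximum is at (0, 24). Substituting into each constraint, equality holds for C4 and C5; the remaining constraints have slack.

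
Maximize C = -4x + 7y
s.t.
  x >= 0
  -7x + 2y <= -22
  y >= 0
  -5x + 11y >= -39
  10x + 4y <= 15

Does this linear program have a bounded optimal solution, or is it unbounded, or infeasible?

The boundaries x = 0 and y = 0 meet at (0, 0), but that point violates -7x + 2y ≤ -22. Every candidate vertex is excluded by some other constraint, so the feasible region is empty.

infeasible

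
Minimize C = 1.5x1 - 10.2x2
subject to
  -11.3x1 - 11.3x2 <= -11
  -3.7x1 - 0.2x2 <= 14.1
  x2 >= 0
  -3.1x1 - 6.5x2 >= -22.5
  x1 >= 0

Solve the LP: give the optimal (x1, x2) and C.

Vertices and C = 1.5x1 - 10.2x2:
  (110/113, 0) → C = 165/113
  (0, 110/113) → C = -1122/113
  (225/31, 0) → C = 675/62
  (0, 45/13) → C = -459/13

The binding constraints are -3.1x1 - 6.5x2 = -22.5 and x1 = 0.
Solving simultaneously gives x1 = 0, x2 = 45/13.

x1 = 0, x2 = 45/13, minimum C = -459/13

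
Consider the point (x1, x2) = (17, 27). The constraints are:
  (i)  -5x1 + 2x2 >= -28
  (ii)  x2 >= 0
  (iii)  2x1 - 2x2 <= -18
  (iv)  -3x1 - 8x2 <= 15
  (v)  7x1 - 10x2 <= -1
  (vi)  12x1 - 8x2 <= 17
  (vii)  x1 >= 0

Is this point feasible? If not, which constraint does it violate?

Constraint (i): -5x1 + 2x2 = -31, which is not ≥ -28. All other constraints are satisfied.

not feasible — violates (i)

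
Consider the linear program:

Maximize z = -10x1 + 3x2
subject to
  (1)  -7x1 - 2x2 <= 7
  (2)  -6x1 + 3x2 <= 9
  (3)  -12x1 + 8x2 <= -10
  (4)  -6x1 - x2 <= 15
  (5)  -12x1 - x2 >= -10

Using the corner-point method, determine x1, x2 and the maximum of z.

x1 = -9/20, x2 = -77/40, maximum z = -51/40

Extreme points and z = -10x1 + 3x2:
  (-9/20, -77/40) → z = -51/40
  (27/17, -154/17) → z = -732/17
  (5/6, 0) → z = -25/3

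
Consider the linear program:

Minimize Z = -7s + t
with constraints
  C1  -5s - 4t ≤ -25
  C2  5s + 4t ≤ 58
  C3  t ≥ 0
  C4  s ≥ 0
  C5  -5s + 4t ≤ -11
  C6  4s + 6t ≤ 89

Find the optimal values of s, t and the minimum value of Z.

s = 58/5, t = 0, minimum Z = -406/5

Extreme points and Z = -7s + t:
  (5, 0) → Z = -35
  (18/5, 7/4) → Z = -469/20
  (58/5, 0) → Z = -406/5
  (69/10, 47/8) → Z = -1697/40

The optimum lies where 5s + 4t = 58 and t = 0.
Solving simultaneously gives s = 58/5, t = 0.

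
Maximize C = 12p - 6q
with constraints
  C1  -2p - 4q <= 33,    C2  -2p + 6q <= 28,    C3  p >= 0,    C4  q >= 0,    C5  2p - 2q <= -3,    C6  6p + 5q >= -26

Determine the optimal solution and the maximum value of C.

Feasible corners and C = 12p - 6q:
  (0, 14/3) → C = -28
  (19/4, 25/4) → C = 39/2
  (0, 3/2) → C = -9

p = 19/4, q = 25/4, maximum C = 39/2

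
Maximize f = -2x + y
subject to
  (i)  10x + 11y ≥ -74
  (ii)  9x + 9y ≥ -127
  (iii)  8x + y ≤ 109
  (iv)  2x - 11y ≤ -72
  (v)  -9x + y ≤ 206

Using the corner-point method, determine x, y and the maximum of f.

x = -97/17, y = 2629/17, maximum f = 2823/17

Feasible corners and f = -2x + y:
  (-73/6, 13/3) → f = 86/3
  (-2340/109, 1394/109) → f = 6074/109
  (1127/90, 397/45) → f = -146/9
  (-97/17, 2629/17) → f = 2823/17

The optimum lies where 8x + y = 109 and -9x + y = 206.
Solving simultaneously gives x = -97/17, y = 2629/17.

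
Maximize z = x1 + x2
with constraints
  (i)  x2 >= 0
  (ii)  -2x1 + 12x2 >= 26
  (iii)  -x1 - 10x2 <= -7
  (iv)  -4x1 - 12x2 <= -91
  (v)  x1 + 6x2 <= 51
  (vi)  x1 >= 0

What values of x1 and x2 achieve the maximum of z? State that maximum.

Vertices and z = x1 + x2:
  (65/6, 143/36) → z = 533/36
  (19, 16/3) → z = 73/3
  (0, 91/12) → z = 91/12
  (0, 17/2) → z = 17/2

x1 = 19, x2 = 16/3, maximum z = 73/3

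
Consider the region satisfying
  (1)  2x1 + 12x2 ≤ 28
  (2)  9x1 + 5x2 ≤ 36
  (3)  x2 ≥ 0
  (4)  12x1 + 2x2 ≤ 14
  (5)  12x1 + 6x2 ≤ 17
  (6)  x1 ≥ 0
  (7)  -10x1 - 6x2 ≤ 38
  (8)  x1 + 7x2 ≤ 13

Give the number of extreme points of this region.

Intersecting each pair of boundary lines and keeping only the points that satisfy every inequality leaves:
  (7/6, 0)
  (0, 0)
  (25/24, 3/4)
  (41/78, 139/78)
  (0, 13/7)

5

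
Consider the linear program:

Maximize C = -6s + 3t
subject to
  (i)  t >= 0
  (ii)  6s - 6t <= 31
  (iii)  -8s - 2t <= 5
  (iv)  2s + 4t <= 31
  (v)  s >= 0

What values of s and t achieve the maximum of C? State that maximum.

Vertices and C = -6s + 3t:
  (31/6, 0) → C = -31
  (0, 0) → C = 0
  (155/18, 31/9) → C = -124/3
  (0, 31/4) → C = 93/4

The optimum lies where 2s + 4t = 31 and s = 0.
Solving simultaneously gives s = 0, t = 31/4.

s = 0, t = 31/4, maximum C = 93/4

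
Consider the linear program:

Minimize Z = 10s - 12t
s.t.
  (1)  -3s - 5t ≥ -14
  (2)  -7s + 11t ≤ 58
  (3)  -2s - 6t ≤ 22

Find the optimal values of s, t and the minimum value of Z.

s = -295/32, t = -19/32, minimum Z = -1361/16

Corner points and Z = 10s - 12t:
  (-2, 4) → Z = -68
  (97/4, -47/4) → Z = 767/2
  (-295/32, -19/32) → Z = -1361/16

The optimum lies where -7s + 11t = 58 and -2s - 6t = 22.
Solving simultaneously gives s = -295/32, t = -19/32.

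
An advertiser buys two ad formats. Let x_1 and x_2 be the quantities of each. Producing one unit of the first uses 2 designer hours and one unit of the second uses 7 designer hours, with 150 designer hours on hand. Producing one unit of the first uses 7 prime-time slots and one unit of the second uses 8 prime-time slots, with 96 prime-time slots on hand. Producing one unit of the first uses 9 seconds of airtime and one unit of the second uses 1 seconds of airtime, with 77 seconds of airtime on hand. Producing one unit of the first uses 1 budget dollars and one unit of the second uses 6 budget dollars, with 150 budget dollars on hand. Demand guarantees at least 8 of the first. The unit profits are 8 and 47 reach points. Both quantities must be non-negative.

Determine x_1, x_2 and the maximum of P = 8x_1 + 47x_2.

x_1 = 8, x_2 = 5, maximum P = 299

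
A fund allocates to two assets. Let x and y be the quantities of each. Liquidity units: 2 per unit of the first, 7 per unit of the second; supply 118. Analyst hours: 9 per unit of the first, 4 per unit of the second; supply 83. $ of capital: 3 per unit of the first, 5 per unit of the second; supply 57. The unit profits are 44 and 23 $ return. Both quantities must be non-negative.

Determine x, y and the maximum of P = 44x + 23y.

Feasible corners and P = 44x + 23y:
  (0, 0) → P = 0
  (0, 57/5) → P = 1311/5
  (83/9, 0) → P = 3652/9
  (17/3, 8) → P = 1300/3

The optimum lies where 9x + 4y = 83 and 3x + 5y = 57.
Solving simultaneously gives x = 17/3, y = 8.

x = 17/3, y = 8, maximum P = 1300/3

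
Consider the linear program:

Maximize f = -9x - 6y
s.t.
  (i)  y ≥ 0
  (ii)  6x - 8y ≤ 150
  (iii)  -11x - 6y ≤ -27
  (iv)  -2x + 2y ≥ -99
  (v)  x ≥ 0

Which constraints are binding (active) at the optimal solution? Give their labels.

(i) and (iii)

Corner points and f = -9x - 6y:
  (25, 0) → f = -225
  (27/11, 0) → f = -243/11
  (123, 147/2) → f = -1548
  (0, 9/2) → f = -27
The feasible region is unbounded (it extends along (0, 1), (1, 1)), but f strictly decreases along every unbounded feasible direction, so there is no improving ray and the maximum is attained at a vertex.

The maximum is at (27/11, 0). Substituting into each constraint, equality holds for (i) and (iii); the remaining constraints have slack.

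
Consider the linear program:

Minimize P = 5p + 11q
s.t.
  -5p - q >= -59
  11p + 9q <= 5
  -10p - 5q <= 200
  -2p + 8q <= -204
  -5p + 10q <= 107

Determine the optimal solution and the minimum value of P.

p = 33, q = -106, minimum P = -1001

Vertices and P = 5p + 11q:
  (33, -106) → P = -1001
  (338/21, -451/21) → P = -3271/21
  (-58/9, -244/9) → P = -2974/9

The optimum lies where -5p - q = -59 and -10p - 5q = 200.
Solving simultaneously gives p = 33, q = -106.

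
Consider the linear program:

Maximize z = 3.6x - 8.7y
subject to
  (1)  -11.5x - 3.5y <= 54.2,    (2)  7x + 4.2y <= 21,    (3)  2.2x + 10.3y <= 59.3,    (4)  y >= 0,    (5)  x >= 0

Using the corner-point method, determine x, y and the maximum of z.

Vertices and z = 3.6x - 8.7y:
  (3, 0) → z = 10.8
  (0, 5) → z = -43.5
  (0, 0) → z = 0

x = 3, y = 0, maximum z = 10.8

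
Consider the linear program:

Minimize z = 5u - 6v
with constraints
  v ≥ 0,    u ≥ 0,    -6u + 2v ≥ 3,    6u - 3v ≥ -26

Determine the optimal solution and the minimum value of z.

Corner points and z = 5u - 6v:
  (0, 3/2) → z = -9
  (0, 26/3) → z = -52
  (43/6, 23) → z = -613/6

At the optimal vertex, -6u + 2v = 3 and 6u - 3v = -26.
Solving simultaneously gives u = 43/6, v = 23.

u = 43/6, v = 23, minimum z = -613/6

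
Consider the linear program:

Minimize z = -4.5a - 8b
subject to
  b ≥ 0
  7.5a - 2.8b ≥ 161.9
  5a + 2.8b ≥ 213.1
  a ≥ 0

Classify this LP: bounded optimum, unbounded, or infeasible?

From the feasible point (42.62, 0), moving in the direction (2.8, 7.5) keeps every constraint satisfied while z decreases without bound.

unbounded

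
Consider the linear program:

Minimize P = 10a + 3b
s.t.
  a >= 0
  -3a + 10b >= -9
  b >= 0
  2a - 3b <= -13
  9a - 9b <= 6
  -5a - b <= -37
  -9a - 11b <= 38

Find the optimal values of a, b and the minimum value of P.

a = 98/17, b = 139/17, minimum P = 1397/17

Corner points and P = 10a + 3b:
  (0, 37) → P = 111
  (15, 43/3) → P = 193
  (98/17, 139/17) → P = 1397/17
The feasible region is unbounded (it extends along (0, 1), (1, 1)), but P strictly increases along every unbounded feasible direction, so there is no improving ray and the minimum is attained at a vertex.

The optimum lies where 2a - 3b = -13 and -5a - b = -37.
Solving simultaneously gives a = 98/17, b = 139/17.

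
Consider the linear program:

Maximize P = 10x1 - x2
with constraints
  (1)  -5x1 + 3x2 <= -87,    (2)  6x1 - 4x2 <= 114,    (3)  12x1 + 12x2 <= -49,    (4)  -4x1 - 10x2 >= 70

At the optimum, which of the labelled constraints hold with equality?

Feasible corners and P = 10x1 - x2:
  (3, -24) → P = 54
  (299/32, -1289/96) → P = 10259/96
  (293/30, -277/20) → P = 6691/60

The maximum is at (293/30, -277/20). Substituting into each constraint, equality holds for (2) and (3); the remaining constraints have slack.

(2) and (3)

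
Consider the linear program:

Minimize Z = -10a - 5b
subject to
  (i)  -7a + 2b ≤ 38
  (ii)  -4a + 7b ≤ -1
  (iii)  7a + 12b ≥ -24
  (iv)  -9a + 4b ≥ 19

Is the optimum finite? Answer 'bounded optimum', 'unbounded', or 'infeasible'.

The boundaries -7a + 2b = 38 and -4a + 7b = -1 meet at (-268/41, -159/41), but that point violates 7a + 12b ≥ -24. Every candidate vertex is excluded by some other constraint, so the feasible region is empty.

infeasible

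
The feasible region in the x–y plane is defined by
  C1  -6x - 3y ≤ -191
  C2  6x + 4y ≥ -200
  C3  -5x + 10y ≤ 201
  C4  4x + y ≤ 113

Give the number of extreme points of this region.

Intersecting each pair of boundary lines and keeping only the points that satisfy every inequality leaves:
  (1307/75, 2161/75)
  (74/3, 43/3)
  (929/45, 1369/45)

3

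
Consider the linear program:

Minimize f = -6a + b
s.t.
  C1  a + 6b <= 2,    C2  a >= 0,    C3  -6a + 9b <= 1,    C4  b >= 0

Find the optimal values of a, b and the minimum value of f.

a = 2, b = 0, minimum f = -12

Feasible corners and f = -6a + b:
  (4/15, 13/45) → f = -59/45
  (2, 0) → f = -12
  (0, 1/9) → f = 1/9
  (0, 0) → f = 0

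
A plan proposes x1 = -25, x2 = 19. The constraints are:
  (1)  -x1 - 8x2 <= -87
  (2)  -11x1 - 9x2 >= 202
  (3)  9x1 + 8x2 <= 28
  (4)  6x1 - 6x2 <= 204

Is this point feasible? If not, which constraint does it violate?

Constraint (2): -11x1 - 9x2 = 104, which is not ≥ 202. All other constraints are satisfied.

not feasible — violates (2)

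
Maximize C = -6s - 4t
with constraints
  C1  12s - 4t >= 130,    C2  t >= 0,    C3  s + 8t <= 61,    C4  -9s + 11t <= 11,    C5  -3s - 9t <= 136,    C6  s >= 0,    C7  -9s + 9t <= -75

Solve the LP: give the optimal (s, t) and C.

s = 65/6, t = 0, maximum C = -65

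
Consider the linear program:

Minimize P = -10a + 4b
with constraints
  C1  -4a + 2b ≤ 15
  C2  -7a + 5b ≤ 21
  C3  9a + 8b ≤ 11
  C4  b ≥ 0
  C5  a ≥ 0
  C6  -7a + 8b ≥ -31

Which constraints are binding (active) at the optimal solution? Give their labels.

C3 and C4

Extreme points and P = -10a + 4b:
  (11/9, 0) → P = -110/9
  (0, 11/8) → P = 11/2
  (0, 0) → P = 0

The minimum is at (11/9, 0). Substituting into each constraint, equality holds for C3 and C4; the remaining constraints have slack.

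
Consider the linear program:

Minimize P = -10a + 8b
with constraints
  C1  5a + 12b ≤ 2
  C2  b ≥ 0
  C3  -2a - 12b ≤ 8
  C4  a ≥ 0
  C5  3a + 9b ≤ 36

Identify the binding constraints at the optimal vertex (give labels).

Corner points and P = -10a + 8b:
  (2/5, 0) → P = -4
  (0, 1/6) → P = 4/3
  (0, 0) → P = 0

The minimum is at (2/5, 0). Substituting into each constraint, equality holds for C1 and C2; the remaining constraints have slack.

C1 and C2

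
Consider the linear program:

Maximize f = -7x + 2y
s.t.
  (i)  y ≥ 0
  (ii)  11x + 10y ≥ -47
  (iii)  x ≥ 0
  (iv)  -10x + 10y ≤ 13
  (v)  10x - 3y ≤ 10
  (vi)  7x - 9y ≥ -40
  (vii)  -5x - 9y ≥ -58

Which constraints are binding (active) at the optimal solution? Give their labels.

(iii) and (iv)

Feasible corners and f = -7x + 2y:
  (0, 0) → f = 0
  (1, 0) → f = -7
  (0, 13/10) → f = 13/5
  (139/70, 23/7) → f = -513/70

The maximum is at (0, 13/10). Substituting into each constraint, equality holds for (iii) and (iv); the remaining constraints have slack.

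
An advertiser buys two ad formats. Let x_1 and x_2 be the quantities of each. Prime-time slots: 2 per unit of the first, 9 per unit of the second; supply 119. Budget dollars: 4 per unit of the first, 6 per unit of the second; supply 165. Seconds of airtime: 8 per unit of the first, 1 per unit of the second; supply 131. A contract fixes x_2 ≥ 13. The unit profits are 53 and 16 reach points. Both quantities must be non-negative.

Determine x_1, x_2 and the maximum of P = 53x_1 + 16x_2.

Feasible corners and P = 53x_1 + 16x_2:
  (0, 119/9) → P = 1904/9
  (0, 13) → P = 208
  (1, 13) → P = 261

The optimum lies where 2x_1 + 9x_2 = 119 and x_2 = 13.
Solving simultaneously gives x_1 = 1, x_2 = 13.

x_1 = 1, x_2 = 13, maximum P = 261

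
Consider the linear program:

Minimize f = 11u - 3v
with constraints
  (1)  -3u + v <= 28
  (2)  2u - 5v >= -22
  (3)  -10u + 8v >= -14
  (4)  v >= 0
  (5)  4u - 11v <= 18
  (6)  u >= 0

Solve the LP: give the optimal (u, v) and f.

u = 0, v = 22/5, minimum f = -66/5

Corner points and f = 11u - 3v:
  (123/17, 124/17) → f = 981/17
  (0, 22/5) → f = -66/5
  (7/5, 0) → f = 77/5
  (0, 0) → f = 0

At the optimal vertex, 2u - 5v = -22 and u = 0.
Solving simultaneously gives u = 0, v = 22/5.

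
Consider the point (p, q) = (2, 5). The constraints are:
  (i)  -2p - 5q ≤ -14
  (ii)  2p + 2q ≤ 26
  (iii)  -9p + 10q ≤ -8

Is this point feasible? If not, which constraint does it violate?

not feasible — violates (iii)

Constraint (iii): -9p + 10q = 32, which is not ≤ -8. All other constraints are satisfied.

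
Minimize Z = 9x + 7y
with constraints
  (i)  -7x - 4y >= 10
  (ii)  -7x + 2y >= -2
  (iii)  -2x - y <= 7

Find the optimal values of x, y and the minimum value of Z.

x = -12/11, y = -53/11, minimum Z = -479/11

Corner points and Z = 9x + 7y:
  (-2/7, -2) → Z = -116/7
  (-18, 29) → Z = 41
  (-12/11, -53/11) → Z = -479/11

At the optimal vertex, -7x + 2y = -2 and -2x - y = 7.
Solving simultaneously gives x = -12/11, y = -53/11.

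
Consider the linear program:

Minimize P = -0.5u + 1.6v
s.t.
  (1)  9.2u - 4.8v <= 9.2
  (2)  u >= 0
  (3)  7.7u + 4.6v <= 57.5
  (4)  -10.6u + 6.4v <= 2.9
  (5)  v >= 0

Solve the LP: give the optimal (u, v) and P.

u = 1, v = 0, minimum P = -0.5

Corner points and P = -0.5u + 1.6v:
  (3979/991, 5727/991) → P = 71737/9910
  (1, 0) → P = -1/2
  (0, 29/64) → P = 29/40
  (0, 0) → P = 0
  (5911/1634, 21061/3268) → P = 3231/380

The optimum lies where 9.2u - 4.8v = 9.2 and v = 0.
Solving simultaneously gives u = 1, v = 0.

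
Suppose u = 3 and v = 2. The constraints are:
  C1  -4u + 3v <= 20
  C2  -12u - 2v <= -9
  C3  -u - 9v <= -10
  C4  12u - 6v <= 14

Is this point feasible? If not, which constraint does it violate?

Constraint C4: 12u - 6v = 24, which is not ≤ 14. All other constraints are satisfied.

not feasible — violates C4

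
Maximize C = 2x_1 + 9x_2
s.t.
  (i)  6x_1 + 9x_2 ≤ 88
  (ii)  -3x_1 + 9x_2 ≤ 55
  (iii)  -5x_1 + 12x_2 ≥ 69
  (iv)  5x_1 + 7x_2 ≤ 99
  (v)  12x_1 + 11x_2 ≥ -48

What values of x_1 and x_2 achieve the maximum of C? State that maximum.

Vertices and C = 2x_1 + 9x_2:
  (11/3, 22/3) → C = 220/3
  (145/39, 854/117) → C = 2852/39
  (-1037/141, 172/47) → C = 2570/141
  (-1335/199, 588/199) → C = 2622/199

x_1 = 11/3, x_2 = 22/3, maximum C = 220/3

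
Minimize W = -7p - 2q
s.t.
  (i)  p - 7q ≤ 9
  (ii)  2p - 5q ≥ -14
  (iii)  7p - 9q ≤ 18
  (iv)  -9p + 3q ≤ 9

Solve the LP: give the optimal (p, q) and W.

p = 216/17, q = 134/17, minimum W = -1780/17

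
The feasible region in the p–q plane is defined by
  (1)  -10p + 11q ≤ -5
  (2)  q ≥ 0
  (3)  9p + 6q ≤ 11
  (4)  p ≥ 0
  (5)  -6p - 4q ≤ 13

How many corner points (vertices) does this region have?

3

Pairwise boundary intersections that survive every other constraint:
  (1/2, 0)
  (151/159, 65/159)
  (11/9, 0)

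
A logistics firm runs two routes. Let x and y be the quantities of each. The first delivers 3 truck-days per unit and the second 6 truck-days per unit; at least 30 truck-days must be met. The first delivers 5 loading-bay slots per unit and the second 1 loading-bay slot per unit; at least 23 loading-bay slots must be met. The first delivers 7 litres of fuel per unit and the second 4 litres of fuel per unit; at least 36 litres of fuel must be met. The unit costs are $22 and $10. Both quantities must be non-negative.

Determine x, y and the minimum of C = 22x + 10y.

x = 4, y = 3, minimum C = 118

The feasible region is unbounded (it extends along (0, 1), (1, 0)), but C strictly increases along every unbounded feasible direction, so there is no improving ray and the minimum is attained at a vertex.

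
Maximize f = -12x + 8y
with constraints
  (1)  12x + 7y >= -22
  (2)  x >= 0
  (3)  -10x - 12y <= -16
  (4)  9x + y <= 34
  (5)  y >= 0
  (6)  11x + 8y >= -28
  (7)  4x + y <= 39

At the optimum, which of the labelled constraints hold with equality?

Vertices and f = -12x + 8y:
  (0, 4/3) → f = 32/3
  (0, 34) → f = 272
  (8/5, 0) → f = -96/5
  (34/9, 0) → f = -136/3

The maximum is at (0, 34). Substituting into each constraint, equality holds for (2) and (4); the remaining constraints have slack.

(2) and (4)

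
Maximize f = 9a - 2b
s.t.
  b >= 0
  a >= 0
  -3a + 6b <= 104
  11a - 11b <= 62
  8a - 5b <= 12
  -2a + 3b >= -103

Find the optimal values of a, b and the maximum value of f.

Corner points and f = 9a - 2b:
  (0, 0) → f = 0
  (3/2, 0) → f = 27/2
  (0, 52/3) → f = -104/3
  (592/33, 868/33) → f = 3592/33

The optimum lies where -3a + 6b = 104 and 8a - 5b = 12.
Solving simultaneously gives a = 592/33, b = 868/33.

a = 592/33, b = 868/33, maximum f = 3592/33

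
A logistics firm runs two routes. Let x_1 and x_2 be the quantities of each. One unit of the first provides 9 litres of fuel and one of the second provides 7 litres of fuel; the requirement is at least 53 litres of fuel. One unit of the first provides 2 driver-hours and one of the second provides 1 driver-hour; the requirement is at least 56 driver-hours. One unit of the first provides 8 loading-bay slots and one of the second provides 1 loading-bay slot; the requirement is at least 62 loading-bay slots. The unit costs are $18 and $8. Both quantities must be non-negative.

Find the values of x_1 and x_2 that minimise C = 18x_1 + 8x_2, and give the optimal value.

Feasible corners and C = 18x_1 + 8x_2:
  (0, 62) → C = 496
  (28, 0) → C = 504
  (1, 54) → C = 450
The feasible region is unbounded (it extends along (0, 1), (1, 0)), but C strictly increases along every unbounded feasible direction, so there is no improving ray and the minimum is attained at a vertex.

The optimum lies where 2x_1 + x_2 = 56 and 8x_1 + x_2 = 62.
Solving simultaneously gives x_1 = 1, x_2 = 54.

x_1 = 1, x_2 = 54, minimum C = 450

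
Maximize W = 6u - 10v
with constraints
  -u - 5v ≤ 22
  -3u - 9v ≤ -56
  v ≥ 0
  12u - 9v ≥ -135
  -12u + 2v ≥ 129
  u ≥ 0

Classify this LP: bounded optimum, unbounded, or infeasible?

The boundaries -3u - 9v = -56 and v = 0 meet at (56/3, 0), but that point violates -12u + 2v ≥ 129. Every candidate vertex is excluded by some other constraint, so the feasible region is empty.

infeasible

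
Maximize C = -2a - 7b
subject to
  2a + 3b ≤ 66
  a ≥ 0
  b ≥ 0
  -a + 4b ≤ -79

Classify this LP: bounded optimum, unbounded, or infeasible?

infeasible

The boundaries 2a + 3b = 66 and a = 0 meet at (0, 22), but that point violates -a + 4b ≤ -79. Every candidate vertex is excluded by some other constraint, so the feasible region is empty.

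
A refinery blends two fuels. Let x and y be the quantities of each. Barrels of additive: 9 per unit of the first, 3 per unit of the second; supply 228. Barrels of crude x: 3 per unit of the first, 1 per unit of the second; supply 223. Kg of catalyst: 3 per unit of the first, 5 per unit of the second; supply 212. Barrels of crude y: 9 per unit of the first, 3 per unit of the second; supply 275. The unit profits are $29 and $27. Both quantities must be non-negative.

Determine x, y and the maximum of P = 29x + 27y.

x = 14, y = 34, maximum P = 1324

Vertices and P = 29x + 27y:
  (0, 0) → P = 0
  (0, 212/5) → P = 5724/5
  (76/3, 0) → P = 2204/3
  (14, 34) → P = 1324

At the optimal vertex, 9x + 3y = 228 and 3x + 5y = 212.
Solving simultaneously gives x = 14, y = 34.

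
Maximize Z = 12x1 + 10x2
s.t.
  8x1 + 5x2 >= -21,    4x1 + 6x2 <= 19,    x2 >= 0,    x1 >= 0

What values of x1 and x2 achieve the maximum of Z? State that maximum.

At the optimal vertex, 4x1 + 6x2 = 19 and x2 = 0.
Solving simultaneously gives x1 = 19/4, x2 = 0.

x1 = 19/4, x2 = 0, maximum Z = 57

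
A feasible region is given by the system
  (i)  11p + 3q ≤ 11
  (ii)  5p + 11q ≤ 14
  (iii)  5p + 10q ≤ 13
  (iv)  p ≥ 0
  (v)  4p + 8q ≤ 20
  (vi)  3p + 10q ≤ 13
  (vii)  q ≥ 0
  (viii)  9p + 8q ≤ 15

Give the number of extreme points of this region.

Of the 27 pairwise boundary intersections, those satisfying every inequality are:
  (71/95, 88/95)
  (1, 0)
  (3/5, 1)
  (0, 14/11)
  (0, 0)

5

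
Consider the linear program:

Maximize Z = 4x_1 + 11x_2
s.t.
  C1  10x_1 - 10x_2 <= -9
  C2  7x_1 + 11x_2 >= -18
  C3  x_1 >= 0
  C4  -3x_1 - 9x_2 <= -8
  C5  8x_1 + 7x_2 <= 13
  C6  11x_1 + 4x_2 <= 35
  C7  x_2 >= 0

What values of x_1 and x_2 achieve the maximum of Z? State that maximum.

x_1 = 0, x_2 = 13/7, maximum Z = 143/7

Feasible corners and Z = 4x_1 + 11x_2:
  (0, 9/10) → Z = 99/10
  (67/150, 101/75) → Z = 83/5
  (0, 13/7) → Z = 143/7

The binding constraints are x_1 = 0 and 8x_1 + 7x_2 = 13.
Solving simultaneously gives x_1 = 0, x_2 = 13/7.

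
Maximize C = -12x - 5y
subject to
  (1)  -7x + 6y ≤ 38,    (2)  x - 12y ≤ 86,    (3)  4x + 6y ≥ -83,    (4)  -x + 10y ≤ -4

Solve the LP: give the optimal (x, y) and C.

The feasible region is unbounded (it extends along (12, 1), (10, 1)), but C strictly decreases along every unbounded feasible direction, so there is no improving ray and the maximum is attained at a vertex.

x = -11, y = -13/2, maximum C = 329/2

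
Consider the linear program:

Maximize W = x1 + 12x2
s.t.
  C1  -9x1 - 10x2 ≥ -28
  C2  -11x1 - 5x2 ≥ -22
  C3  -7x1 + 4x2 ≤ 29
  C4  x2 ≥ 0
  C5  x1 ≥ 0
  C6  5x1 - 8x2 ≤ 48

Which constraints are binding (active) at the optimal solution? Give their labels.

Vertices and W = x1 + 12x2:
  (16/13, 22/13) → W = 280/13
  (0, 14/5) → W = 168/5
  (2, 0) → W = 2
  (0, 0) → W = 0

The maximum is at (0, 14/5). Substituting into each constraint, equality holds for C1 and C5; the remaining constraints have slack.

C1 and C5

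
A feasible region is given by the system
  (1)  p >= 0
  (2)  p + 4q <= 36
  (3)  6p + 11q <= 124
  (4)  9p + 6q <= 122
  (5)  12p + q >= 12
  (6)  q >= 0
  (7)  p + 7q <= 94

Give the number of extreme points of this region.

5

Of the 21 pairwise boundary intersections, those satisfying every inequality are:
  (100/13, 92/13)
  (12/47, 420/47)
  (598/63, 128/21)
  (122/9, 0)
  (1, 0)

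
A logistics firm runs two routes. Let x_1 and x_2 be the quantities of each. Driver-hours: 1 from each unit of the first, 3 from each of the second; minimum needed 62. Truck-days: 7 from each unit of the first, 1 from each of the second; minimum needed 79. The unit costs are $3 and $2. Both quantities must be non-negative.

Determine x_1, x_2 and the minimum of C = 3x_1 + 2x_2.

Corner points and C = 3x_1 + 2x_2:
  (0, 79) → C = 158
  (62, 0) → C = 186
  (35/4, 71/4) → C = 247/4
The feasible region is unbounded (it extends along (0, 1), (1, 0)), but C strictly increases along every unbounded feasible direction, so there is no improving ray and the minimum is attained at a vertex.

x_1 = 35/4, x_2 = 71/4, minimum C = 247/4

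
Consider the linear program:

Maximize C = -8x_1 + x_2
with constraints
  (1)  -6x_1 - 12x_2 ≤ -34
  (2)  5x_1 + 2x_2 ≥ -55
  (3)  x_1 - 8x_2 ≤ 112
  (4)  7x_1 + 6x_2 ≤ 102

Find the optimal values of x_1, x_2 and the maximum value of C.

Vertices and C = -8x_1 + x_2:
  (-91/6, 125/12) → C = 527/4
  (85/4, -187/24) → C = -4267/24
  (-267/8, 895/16) → C = 5167/16

x_1 = -267/8, x_2 = 895/16, maximum C = 5167/16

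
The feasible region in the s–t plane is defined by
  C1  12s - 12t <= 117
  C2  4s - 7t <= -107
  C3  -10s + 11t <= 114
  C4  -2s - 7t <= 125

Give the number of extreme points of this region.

3

Intersecting each pair of boundary lines and keeping only the points that satisfy every inequality leaves:
  (701/12, 146/3)
  (885/4, 423/2)
  (379/26, 307/13)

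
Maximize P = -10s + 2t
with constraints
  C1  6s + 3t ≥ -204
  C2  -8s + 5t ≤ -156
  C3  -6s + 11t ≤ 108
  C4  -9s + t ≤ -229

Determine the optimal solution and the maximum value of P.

Extreme points and P = -10s + 2t:
  (161/11, -1070/11) → P = -3750/11
  (1128/29, 900/29) → P = -9480/29
  (989/37, 428/37) → P = -9034/37
The feasible region is unbounded (it extends along (1, -2), (11, 6)), but P strictly decreases along every unbounded feasible direction, so there is no improving ray and the maximum is attained at a vertex.

The binding constraints are -8s + 5t = -156 and -9s + t = -229.
Solving simultaneously gives s = 989/37, t = 428/37.

s = 989/37, t = 428/37, maximum P = -9034/37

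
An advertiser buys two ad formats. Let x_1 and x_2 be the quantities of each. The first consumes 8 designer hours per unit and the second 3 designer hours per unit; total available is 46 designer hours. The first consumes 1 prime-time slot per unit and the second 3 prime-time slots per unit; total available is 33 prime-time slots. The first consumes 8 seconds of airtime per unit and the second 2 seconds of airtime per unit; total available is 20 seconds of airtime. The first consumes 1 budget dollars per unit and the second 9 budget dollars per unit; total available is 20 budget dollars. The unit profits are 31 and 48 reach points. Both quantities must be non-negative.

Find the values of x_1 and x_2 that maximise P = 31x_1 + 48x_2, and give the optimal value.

x_1 = 2, x_2 = 2, maximum P = 158

Feasible corners and P = 31x_1 + 48x_2:
  (0, 0) → P = 0
  (0, 20/9) → P = 320/3
  (5/2, 0) → P = 155/2
  (2, 2) → P = 158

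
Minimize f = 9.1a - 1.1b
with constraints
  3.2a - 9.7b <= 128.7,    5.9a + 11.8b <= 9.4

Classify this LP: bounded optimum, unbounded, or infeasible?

From the feasible point (160984/9499, -72925/9499), moving in the direction (-11.8, 5.9) keeps every constraint satisfied while f decreases without bound.

unbounded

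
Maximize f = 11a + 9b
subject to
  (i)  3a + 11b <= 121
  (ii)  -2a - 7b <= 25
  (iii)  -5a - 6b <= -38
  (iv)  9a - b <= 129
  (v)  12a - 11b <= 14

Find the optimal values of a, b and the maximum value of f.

a = 9, b = 94/11, maximum f = 1935/11

At the optimal vertex, 3a + 11b = 121 and 12a - 11b = 14.
Solving simultaneously gives a = 9, b = 94/11.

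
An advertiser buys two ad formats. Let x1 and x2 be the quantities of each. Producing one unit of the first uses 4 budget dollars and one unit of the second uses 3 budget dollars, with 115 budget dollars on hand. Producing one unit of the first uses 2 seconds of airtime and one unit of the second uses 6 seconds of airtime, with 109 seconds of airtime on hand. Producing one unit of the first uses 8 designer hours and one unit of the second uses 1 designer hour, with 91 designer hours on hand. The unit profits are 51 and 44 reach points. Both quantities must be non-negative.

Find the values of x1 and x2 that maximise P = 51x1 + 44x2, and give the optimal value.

Corner points and P = 51x1 + 44x2:
  (0, 0) → P = 0
  (0, 109/6) → P = 2398/3
  (91/8, 0) → P = 4641/8
  (19/2, 15) → P = 2289/2

x1 = 19/2, x2 = 15, maximum P = 2289/2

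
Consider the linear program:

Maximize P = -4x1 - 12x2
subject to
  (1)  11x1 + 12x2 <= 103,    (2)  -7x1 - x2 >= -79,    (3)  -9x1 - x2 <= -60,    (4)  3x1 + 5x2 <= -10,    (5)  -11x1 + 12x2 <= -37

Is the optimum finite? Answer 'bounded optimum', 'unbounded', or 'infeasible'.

From the feasible point (405/32, -307/32), moving in the direction (1, -9) keeps every constraint satisfied while P increases without bound.

unbounded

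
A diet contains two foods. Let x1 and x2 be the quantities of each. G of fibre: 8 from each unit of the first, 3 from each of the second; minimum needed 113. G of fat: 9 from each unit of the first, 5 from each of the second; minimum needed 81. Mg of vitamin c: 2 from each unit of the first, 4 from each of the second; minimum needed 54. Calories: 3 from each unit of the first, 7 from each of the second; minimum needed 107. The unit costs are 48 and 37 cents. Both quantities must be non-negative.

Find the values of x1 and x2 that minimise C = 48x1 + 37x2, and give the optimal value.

Vertices and C = 48x1 + 37x2:
  (0, 113/3) → C = 4181/3
  (107/3, 0) → C = 1712
  (10, 11) → C = 887
The feasible region is unbounded (it extends along (0, 1), (1, 0)), but C strictly increases along every unbounded feasible direction, so there is no improving ray and the minimum is attained at a vertex.

x1 = 10, x2 = 11, minimum C = 887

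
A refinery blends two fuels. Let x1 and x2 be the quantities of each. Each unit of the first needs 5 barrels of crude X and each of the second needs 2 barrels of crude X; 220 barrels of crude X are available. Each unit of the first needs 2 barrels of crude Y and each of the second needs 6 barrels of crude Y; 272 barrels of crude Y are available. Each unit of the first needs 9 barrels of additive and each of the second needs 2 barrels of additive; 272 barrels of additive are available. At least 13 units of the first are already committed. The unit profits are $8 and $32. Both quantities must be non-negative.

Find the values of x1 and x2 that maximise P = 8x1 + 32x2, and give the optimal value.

Corner points and P = 8x1 + 32x2:
  (272/9, 0) → P = 2176/9
  (13, 0) → P = 104
  (544/25, 952/25) → P = 34816/25
  (13, 41) → P = 1416

x1 = 13, x2 = 41, maximum P = 1416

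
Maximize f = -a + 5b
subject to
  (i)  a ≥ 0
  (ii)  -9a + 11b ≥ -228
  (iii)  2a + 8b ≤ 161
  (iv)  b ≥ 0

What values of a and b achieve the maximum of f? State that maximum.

a = 0, b = 161/8, maximum f = 805/8

Vertices and f = -a + 5b:
  (0, 161/8) → f = 805/8
  (0, 0) → f = 0
  (3595/94, 993/94) → f = 685/47
  (76/3, 0) → f = -76/3

The optimum lies where a = 0 and 2a + 8b = 161.
Solving simultaneously gives a = 0, b = 161/8.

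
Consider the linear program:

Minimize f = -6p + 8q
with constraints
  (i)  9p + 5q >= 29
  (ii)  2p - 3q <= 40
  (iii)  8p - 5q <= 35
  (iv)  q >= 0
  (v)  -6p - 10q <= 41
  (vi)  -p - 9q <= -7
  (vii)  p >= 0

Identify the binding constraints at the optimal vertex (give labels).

(iii) and (vi)

Feasible corners and f = -6p + 8q:
  (113/38, 17/38) → f = -271/19
  (0, 29/5) → f = 232/5
  (50/11, 3/11) → f = -276/11
The feasible region is unbounded (it extends along (0, 1), (5, 8)), but f strictly increases along every unbounded feasible direction, so there is no improving ray and the minimum is attained at a vertex.

The minimum is at (50/11, 3/11). Substituting into each constraint, equality holds for (iii) and (vi); the remaining constraints have slack.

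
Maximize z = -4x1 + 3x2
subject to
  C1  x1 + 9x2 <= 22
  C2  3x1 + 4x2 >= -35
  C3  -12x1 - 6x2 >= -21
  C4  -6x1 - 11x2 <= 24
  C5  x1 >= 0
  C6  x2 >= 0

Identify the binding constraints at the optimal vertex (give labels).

Vertices and z = -4x1 + 3x2:
  (19/34, 81/34) → z = 167/34
  (0, 22/9) → z = 22/3
  (7/4, 0) → z = -7
  (0, 0) → z = 0

The maximum is at (0, 22/9). Substituting into each constraint, equality holds for C1 and C5; the remaining constraints have slack.

C1 and C5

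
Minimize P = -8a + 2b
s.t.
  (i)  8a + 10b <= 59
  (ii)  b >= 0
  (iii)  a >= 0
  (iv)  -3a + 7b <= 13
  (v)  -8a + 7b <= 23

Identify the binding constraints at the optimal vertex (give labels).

Feasible corners and P = -8a + 2b:
  (59/8, 0) → P = -59
  (283/86, 281/86) → P = -851/43
  (0, 0) → P = 0
  (0, 13/7) → P = 26/7

The minimum is at (59/8, 0). Substituting into each constraint, equality holds for (i) and (ii); the remaining constraints have slack.

(i) and (ii)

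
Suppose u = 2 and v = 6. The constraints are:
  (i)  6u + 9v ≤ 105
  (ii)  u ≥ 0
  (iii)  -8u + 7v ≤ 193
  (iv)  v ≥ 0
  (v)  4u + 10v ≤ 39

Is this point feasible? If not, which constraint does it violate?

Constraint (v): 4u + 10v = 68, which is not ≤ 39. All other constraints are satisfied.

not feasible — violates (v)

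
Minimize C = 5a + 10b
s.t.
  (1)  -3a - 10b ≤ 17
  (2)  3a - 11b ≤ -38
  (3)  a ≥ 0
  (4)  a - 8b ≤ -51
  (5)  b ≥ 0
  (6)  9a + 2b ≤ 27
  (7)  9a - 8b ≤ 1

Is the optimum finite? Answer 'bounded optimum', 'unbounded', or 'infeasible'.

Vertices and C = 5a + 10b:
  (0, 51/8) → C = 255/4
  (0, 27/2) → C = 135
  (57/37, 243/37) → C = 2715/37
The feasible region has finitely many vertices and no improving ray; the minimum is 255/4 at (0, 51/8).

bounded optimum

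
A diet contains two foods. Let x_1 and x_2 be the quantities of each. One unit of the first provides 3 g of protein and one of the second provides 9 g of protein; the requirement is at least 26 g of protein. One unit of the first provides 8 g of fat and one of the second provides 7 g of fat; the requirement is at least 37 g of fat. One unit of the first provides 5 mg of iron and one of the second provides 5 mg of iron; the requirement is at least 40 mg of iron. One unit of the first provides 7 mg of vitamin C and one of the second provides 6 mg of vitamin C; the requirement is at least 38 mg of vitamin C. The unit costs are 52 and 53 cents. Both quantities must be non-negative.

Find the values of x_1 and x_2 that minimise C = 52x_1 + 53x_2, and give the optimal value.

x_1 = 23/3, x_2 = 1/3, minimum C = 1249/3

Feasible corners and C = 52x_1 + 53x_2:
  (0, 8) → C = 424
  (26/3, 0) → C = 1352/3
  (23/3, 1/3) → C = 1249/3
The feasible region is unbounded (it extends along (0, 1), (1, 0)), but C strictly increases along every unbounded feasible direction, so there is no improving ray and the minimum is attained at a vertex.

At the optimal vertex, 3x_1 + 9x_2 = 26 and 5x_1 + 5x_2 = 40.
Solving simultaneously gives x_1 = 23/3, x_2 = 1/3.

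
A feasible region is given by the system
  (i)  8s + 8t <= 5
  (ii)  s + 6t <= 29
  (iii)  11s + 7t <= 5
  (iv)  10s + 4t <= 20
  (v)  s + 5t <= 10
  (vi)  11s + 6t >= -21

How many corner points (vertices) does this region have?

Of the 15 pairwise boundary intersections, those satisfying every inequality are:
  (5/32, 15/32)
  (-55/32, 75/32)
  (60/13, -85/13)
  (51/4, -215/8)
  (-165/49, 131/49)

5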